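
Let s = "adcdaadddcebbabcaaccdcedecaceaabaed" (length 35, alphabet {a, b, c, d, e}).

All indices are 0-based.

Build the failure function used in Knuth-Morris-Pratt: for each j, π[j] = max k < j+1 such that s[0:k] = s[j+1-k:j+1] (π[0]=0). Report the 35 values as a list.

π[0] = 0
j=1 s[j]='d': π[1]=0 (border '')
j=2 s[j]='c': π[2]=0 (border '')
j=3 s[j]='d': π[3]=0 (border '')
j=4 s[j]='a': π[4]=1 (border 'a')
j=5 s[j]='a': k: 1→0; π[5]=1 (border 'a')
j=6 s[j]='d': π[6]=2 (border 'ad')
j=7 s[j]='d': k: 2→0; π[7]=0 (border '')
j=8 s[j]='d': π[8]=0 (border '')
j=9 s[j]='c': π[9]=0 (border '')
j=10 s[j]='e': π[10]=0 (border '')
j=11 s[j]='b': π[11]=0 (border '')
j=12 s[j]='b': π[12]=0 (border '')
j=13 s[j]='a': π[13]=1 (border 'a')
j=14 s[j]='b': k: 1→0; π[14]=0 (border '')
j=15 s[j]='c': π[15]=0 (border '')
j=16 s[j]='a': π[16]=1 (border 'a')
j=17 s[j]='a': k: 1→0; π[17]=1 (border 'a')
j=18 s[j]='c': k: 1→0; π[18]=0 (border '')
j=19 s[j]='c': π[19]=0 (border '')
j=20 s[j]='d': π[20]=0 (border '')
j=21 s[j]='c': π[21]=0 (border '')
j=22 s[j]='e': π[22]=0 (border '')
j=23 s[j]='d': π[23]=0 (border '')
j=24 s[j]='e': π[24]=0 (border '')
j=25 s[j]='c': π[25]=0 (border '')
j=26 s[j]='a': π[26]=1 (border 'a')
j=27 s[j]='c': k: 1→0; π[27]=0 (border '')
j=28 s[j]='e': π[28]=0 (border '')
j=29 s[j]='a': π[29]=1 (border 'a')
j=30 s[j]='a': k: 1→0; π[30]=1 (border 'a')
j=31 s[j]='b': k: 1→0; π[31]=0 (border '')
j=32 s[j]='a': π[32]=1 (border 'a')
j=33 s[j]='e': k: 1→0; π[33]=0 (border '')
j=34 s[j]='d': π[34]=0 (border '')

[0, 0, 0, 0, 1, 1, 2, 0, 0, 0, 0, 0, 0, 1, 0, 0, 1, 1, 0, 0, 0, 0, 0, 0, 0, 0, 1, 0, 0, 1, 1, 0, 1, 0, 0]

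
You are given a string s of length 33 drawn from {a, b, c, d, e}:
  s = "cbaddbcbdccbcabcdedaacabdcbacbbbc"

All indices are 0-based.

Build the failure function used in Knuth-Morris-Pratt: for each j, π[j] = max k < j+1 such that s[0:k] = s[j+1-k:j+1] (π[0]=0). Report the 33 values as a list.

π[0] = 0
j=1 s[j]='b': π[1]=0 (border '')
j=2 s[j]='a': π[2]=0 (border '')
j=3 s[j]='d': π[3]=0 (border '')
j=4 s[j]='d': π[4]=0 (border '')
j=5 s[j]='b': π[5]=0 (border '')
j=6 s[j]='c': π[6]=1 (border 'c')
j=7 s[j]='b': π[7]=2 (border 'cb')
j=8 s[j]='d': k: 2→0; π[8]=0 (border '')
j=9 s[j]='c': π[9]=1 (border 'c')
j=10 s[j]='c': k: 1→0; π[10]=1 (border 'c')
j=11 s[j]='b': π[11]=2 (border 'cb')
j=12 s[j]='c': k: 2→0; π[12]=1 (border 'c')
j=13 s[j]='a': k: 1→0; π[13]=0 (border '')
j=14 s[j]='b': π[14]=0 (border '')
j=15 s[j]='c': π[15]=1 (border 'c')
j=16 s[j]='d': k: 1→0; π[16]=0 (border '')
j=17 s[j]='e': π[17]=0 (border '')
j=18 s[j]='d': π[18]=0 (border '')
j=19 s[j]='a': π[19]=0 (border '')
j=20 s[j]='a': π[20]=0 (border '')
j=21 s[j]='c': π[21]=1 (border 'c')
j=22 s[j]='a': k: 1→0; π[22]=0 (border '')
j=23 s[j]='b': π[23]=0 (border '')
j=24 s[j]='d': π[24]=0 (border '')
j=25 s[j]='c': π[25]=1 (border 'c')
j=26 s[j]='b': π[26]=2 (border 'cb')
j=27 s[j]='a': π[27]=3 (border 'cba')
j=28 s[j]='c': k: 3→0; π[28]=1 (border 'c')
j=29 s[j]='b': π[29]=2 (border 'cb')
j=30 s[j]='b': k: 2→0; π[30]=0 (border '')
j=31 s[j]='b': π[31]=0 (border '')
j=32 s[j]='c': π[32]=1 (border 'c')

[0, 0, 0, 0, 0, 0, 1, 2, 0, 1, 1, 2, 1, 0, 0, 1, 0, 0, 0, 0, 0, 1, 0, 0, 0, 1, 2, 3, 1, 2, 0, 0, 1]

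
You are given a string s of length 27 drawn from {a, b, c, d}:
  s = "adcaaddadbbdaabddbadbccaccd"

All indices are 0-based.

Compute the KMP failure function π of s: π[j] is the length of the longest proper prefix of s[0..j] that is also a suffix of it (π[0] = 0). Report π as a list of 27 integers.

π[0] = 0
j=1 s[j]='d': π[1]=0 (border '')
j=2 s[j]='c': π[2]=0 (border '')
j=3 s[j]='a': π[3]=1 (border 'a')
j=4 s[j]='a': k: 1→0; π[4]=1 (border 'a')
j=5 s[j]='d': π[5]=2 (border 'ad')
j=6 s[j]='d': k: 2→0; π[6]=0 (border '')
j=7 s[j]='a': π[7]=1 (border 'a')
j=8 s[j]='d': π[8]=2 (border 'ad')
j=9 s[j]='b': k: 2→0; π[9]=0 (border '')
j=10 s[j]='b': π[10]=0 (border '')
j=11 s[j]='d': π[11]=0 (border '')
j=12 s[j]='a': π[12]=1 (border 'a')
j=13 s[j]='a': k: 1→0; π[13]=1 (border 'a')
j=14 s[j]='b': k: 1→0; π[14]=0 (border '')
j=15 s[j]='d': π[15]=0 (border '')
j=16 s[j]='d': π[16]=0 (border '')
j=17 s[j]='b': π[17]=0 (border '')
j=18 s[j]='a': π[18]=1 (border 'a')
j=19 s[j]='d': π[19]=2 (border 'ad')
j=20 s[j]='b': k: 2→0; π[20]=0 (border '')
j=21 s[j]='c': π[21]=0 (border '')
j=22 s[j]='c': π[22]=0 (border '')
j=23 s[j]='a': π[23]=1 (border 'a')
j=24 s[j]='c': k: 1→0; π[24]=0 (border '')
j=25 s[j]='c': π[25]=0 (border '')
j=26 s[j]='d': π[26]=0 (border '')

[0, 0, 0, 1, 1, 2, 0, 1, 2, 0, 0, 0, 1, 1, 0, 0, 0, 0, 1, 2, 0, 0, 0, 1, 0, 0, 0]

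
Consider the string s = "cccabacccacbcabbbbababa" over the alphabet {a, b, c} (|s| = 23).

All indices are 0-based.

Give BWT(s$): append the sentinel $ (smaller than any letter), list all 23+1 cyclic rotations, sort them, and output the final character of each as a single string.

abbbcccbaababbaccbcacc$a

rank  rotation                  last
    0  $cccabacccacbcabbbbababa  a
    1  a$cccabacccacbcabbbbabab  b
    2  aba$cccabacccacbcabbbbab  b
    3  ababa$cccabacccacbcabbbb  b
    4  abacccacbcabbbbababa$ccc  c
    5  abbbbababa$cccabacccacbc  c
    6  acbcabbbbababa$cccabaccc  c
    7  acccacbcabbbbababa$cccab  b
    8  ba$cccabacccacbcabbbbaba  a
    9  baba$cccabacccacbcabbbba  a
   10  bababa$cccabacccacbcabbb  b
   11  bacccacbcabbbbababa$ccca  a
   12  bbababa$cccabacccacbcabb  b
   13  bbbababa$cccabacccacbcab  b
   14  bbbbababa$cccabacccacbca  a
   15  bcabbbbababa$cccabacccac  c
   16  cabacccacbcabbbbababa$cc  c
   17  cabbbbababa$cccabacccacb  b
   18  cacbcabbbbababa$cccabacc  c
   19  cbcabbbbababa$cccabaccca  a
   20  ccabacccacbcabbbbababa$c  c
   21  ccacbcabbbbababa$cccabac  c
   22  cccabacccacbcabbbbababa$  $
   23  cccacbcabbbbababa$cccaba  a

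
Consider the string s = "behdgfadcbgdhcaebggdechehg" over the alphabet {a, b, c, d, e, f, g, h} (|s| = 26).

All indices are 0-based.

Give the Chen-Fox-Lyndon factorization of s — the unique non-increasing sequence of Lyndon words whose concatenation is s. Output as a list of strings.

["behdgf", "adcbgdhcaebggdechehg"]

emit factor 1: 'behdgf' (i=0, period=6)
emit factor 2: 'adcbgdhcaebggdechehg' (i=6, period=20)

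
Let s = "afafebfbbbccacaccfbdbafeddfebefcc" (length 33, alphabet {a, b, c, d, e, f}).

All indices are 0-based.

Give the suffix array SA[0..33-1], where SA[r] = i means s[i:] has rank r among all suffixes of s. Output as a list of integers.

rank→(start, suffix):
  0 → (12, 'acaccfbdbafeddfebefcc')
  1 → (14, 'accfbdbafeddfebefcc')
  2 → (0, 'afafebfbbbccacaccfbdbafeddfebefcc')
  3 → (2, 'afebfbbbccacaccfbdbafeddfebefcc')
  4 → (21, 'afeddfebefcc')
  5 → (20, 'bafeddfebefcc')
  6 → (7, 'bbbccacaccfbdbafeddfebefcc')
  7 → (8, 'bbccacaccfbdbafeddfebefcc')
  8 → (9, 'bccacaccfbdbafeddfebefcc')
  9 → (18, 'bdbafeddfebefcc')
  10 → (28, 'befcc')
  11 → (5, 'bfbbbccacaccfbdbafeddfebefcc')
  12 → (32, 'c')
  13 → (11, 'cacaccfbdbafeddfebefcc')
  14 → (13, 'caccfbdbafeddfebefcc')
  15 → (31, 'cc')
  16 → (10, 'ccacaccfbdbafeddfebefcc')
  17 → (15, 'ccfbdbafeddfebefcc')
  18 → (16, 'cfbdbafeddfebefcc')
  19 → (19, 'dbafeddfebefcc')
  20 → (24, 'ddfebefcc')
  21 → (25, 'dfebefcc')
  22 → (27, 'ebefcc')
  23 → (4, 'ebfbbbccacaccfbdbafeddfebefcc')
  24 → (23, 'eddfebefcc')
  25 → (29, 'efcc')
  26 → (1, 'fafebfbbbccacaccfbdbafeddfebefcc')
  27 → (6, 'fbbbccacaccfbdbafeddfebefcc')
  28 → (17, 'fbdbafeddfebefcc')
  29 → (30, 'fcc')
  30 → (26, 'febefcc')
  31 → (3, 'febfbbbccacaccfbdbafeddfebefcc')
  32 → (22, 'feddfebefcc')

[12, 14, 0, 2, 21, 20, 7, 8, 9, 18, 28, 5, 32, 11, 13, 31, 10, 15, 16, 19, 24, 25, 27, 4, 23, 29, 1, 6, 17, 30, 26, 3, 22]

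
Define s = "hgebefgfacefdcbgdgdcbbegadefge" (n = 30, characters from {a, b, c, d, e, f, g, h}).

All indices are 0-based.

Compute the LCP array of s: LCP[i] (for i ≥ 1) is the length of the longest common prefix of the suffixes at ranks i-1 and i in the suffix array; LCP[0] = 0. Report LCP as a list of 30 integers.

[0, 1, 0, 1, 2, 1, 0, 2, 1, 0, 3, 1, 1, 0, 1, 1, 2, 3, 1, 0, 1, 1, 2, 0, 1, 2, 1, 2, 1, 0]

rank→(start, suffix):
  0 → (8, 'acefdcbgdgdcbbegadefge')
  1 → (24, 'adefge')
  2 → (20, 'bbegadefge')
  3 → (3, 'befgfacefdcbgdgdcbbegadefge')
  4 → (21, 'begadefge')
  5 → (14, 'bgdgdcbbegadefge')
  6 → (19, 'cbbegadefge')
  7 → (13, 'cbgdgdcbbegadefge')
  8 → (9, 'cefdcbgdgdcbbegadefge')
  9 → (18, 'dcbbegadefge')
  10 → (12, 'dcbgdgdcbbegadefge')
  11 → (25, 'defge')
  12 → (16, 'dgdcbbegadefge')
  13 → (29, 'e')
  14 → (2, 'ebefgfacefdcbgdgdcbbegadefge')
  15 → (10, 'efdcbgdgdcbbegadefge')
  16 → (26, 'efge')
  17 → (4, 'efgfacefdcbgdgdcbbegadefge')
  18 → (22, 'egadefge')
  19 → (7, 'facefdcbgdgdcbbegadefge')
  20 → (11, 'fdcbgdgdcbbegadefge')
  21 → (27, 'fge')
  22 → (5, 'fgfacefdcbgdgdcbbegadefge')
  23 → (23, 'gadefge')
  24 → (17, 'gdcbbegadefge')
  25 → (15, 'gdgdcbbegadefge')
  26 → (28, 'ge')
  27 → (1, 'gebefgfacefdcbgdgdcbbegadefge')
  28 → (6, 'gfacefdcbgdgdcbbegadefge')
  29 → (0, 'hgebefgfacefdcbgdgdcbbegadefge')

SA = [8, 24, 20, 3, 21, 14, 19, 13, 9, 18, 12, 25, 16, 29, 2, 10, 26, 4, 22, 7, 11, 27, 5, 23, 17, 15, 28, 1, 6, 0]
[i] adj suffixes → lcp
  [1] 8/24 → 1 ('a')
  [2] 24/20 → 0 ('')
  [3] 20/3 → 1 ('b')
  [4] 3/21 → 2 ('be')
  [5] 21/14 → 1 ('b')
  [6] 14/19 → 0 ('')
  [7] 19/13 → 2 ('cb')
  [8] 13/9 → 1 ('c')
  [9] 9/18 → 0 ('')
  [10] 18/12 → 3 ('dcb')
  [11] 12/25 → 1 ('d')
  [12] 25/16 → 1 ('d')
  [13] 16/29 → 0 ('')
  [14] 29/2 → 1 ('e')
  [15] 2/10 → 1 ('e')
  [16] 10/26 → 2 ('ef')
  [17] 26/4 → 3 ('efg')
  [18] 4/22 → 1 ('e')
  [19] 22/7 → 0 ('')
  [20] 7/11 → 1 ('f')
  [21] 11/27 → 1 ('f')
  [22] 27/5 → 2 ('fg')
  [23] 5/23 → 0 ('')
  [24] 23/17 → 1 ('g')
  [25] 17/15 → 2 ('gd')
  [26] 15/28 → 1 ('g')
  [27] 28/1 → 2 ('ge')
  [28] 1/6 → 1 ('g')
  [29] 6/0 → 0 ('')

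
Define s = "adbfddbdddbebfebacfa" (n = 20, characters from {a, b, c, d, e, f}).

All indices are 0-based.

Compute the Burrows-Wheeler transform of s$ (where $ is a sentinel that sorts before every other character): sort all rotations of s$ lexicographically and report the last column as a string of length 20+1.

afb$edddeaddafdbfbcbb

rank  rotation               last
    0  $adbfddbdddbebfebacfa  a
    1  a$adbfddbdddbebfebacf  f
    2  acfa$adbfddbdddbebfeb  b
    3  adbfddbdddbebfebacfa$  $
    4  bacfa$adbfddbdddbebfe  e
    5  bdddbebfebacfa$adbfdd  d
    6  bebfebacfa$adbfddbddd  d
    7  bfddbdddbebfebacfa$ad  d
    8  bfebacfa$adbfddbdddbe  e
    9  cfa$adbfddbdddbebfeba  a
   10  dbdddbebfebacfa$adbfd  d
   11  dbebfebacfa$adbfddbdd  d
   12  dbfddbdddbebfebacfa$a  a
   13  ddbdddbebfebacfa$adbf  f
   14  ddbebfebacfa$adbfddbd  d
   15  dddbebfebacfa$adbfddb  b
   16  ebacfa$adbfddbdddbebf  f
   17  ebfebacfa$adbfddbdddb  b
   18  fa$adbfddbdddbebfebac  c
   19  fddbdddbebfebacfa$adb  b
   20  febacfa$adbfddbdddbeb  b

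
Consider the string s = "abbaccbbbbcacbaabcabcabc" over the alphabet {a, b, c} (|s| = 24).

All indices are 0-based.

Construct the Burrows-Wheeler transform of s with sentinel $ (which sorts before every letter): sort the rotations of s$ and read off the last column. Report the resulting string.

rank  rotation                   last
    0  $abbaccbbbbcacbaabcabcabc  c
    1  aabcabcabc$abbaccbbbbcacb  b
    2  abbaccbbbbcacbaabcabcabc$  $
    3  abc$abbaccbbbbcacbaabcabc  c
    4  abcabc$abbaccbbbbcacbaabc  c
    5  abcabcabc$abbaccbbbbcacba  a
    6  acbaabcabcabc$abbaccbbbbc  c
    7  accbbbbcacbaabcabcabc$abb  b
    8  baabcabcabc$abbaccbbbbcac  c
    9  baccbbbbcacbaabcabcabc$ab  b
   10  bbaccbbbbcacbaabcabcabc$a  a
   11  bbbbcacbaabcabcabc$abbacc  c
   12  bbbcacbaabcabcabc$abbaccb  b
   13  bbcacbaabcabcabc$abbaccbb  b
   14  bc$abbaccbbbbcacbaabcabca  a
   15  bcabc$abbaccbbbbcacbaabca  a
   16  bcabcabc$abbaccbbbbcacbaa  a
   17  bcacbaabcabcabc$abbaccbbb  b
   18  c$abbaccbbbbcacbaabcabcab  b
   19  cabc$abbaccbbbbcacbaabcab  b
   20  cabcabc$abbaccbbbbcacbaab  b
   21  cacbaabcabcabc$abbaccbbbb  b
   22  cbaabcabcabc$abbaccbbbbca  a
   23  cbbbbcacbaabcabcabc$abbac  c
   24  ccbbbbcacbaabcabcabc$abba  a

cb$ccacbcbacbbaaabbbbbaca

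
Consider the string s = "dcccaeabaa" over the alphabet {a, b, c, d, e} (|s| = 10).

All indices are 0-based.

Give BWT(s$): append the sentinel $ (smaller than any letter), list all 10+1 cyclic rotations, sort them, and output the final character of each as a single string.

rank  rotation     last
    0  $dcccaeabaa  a
    1  a$dcccaeaba  a
    2  aa$dcccaeab  b
    3  abaa$dcccae  e
    4  aeabaa$dccc  c
    5  baa$dcccaea  a
    6  caeabaa$dcc  c
    7  ccaeabaa$dc  c
    8  cccaeabaa$d  d
    9  dcccaeabaa$  $
   10  eabaa$dccca  a

aabecaccd$a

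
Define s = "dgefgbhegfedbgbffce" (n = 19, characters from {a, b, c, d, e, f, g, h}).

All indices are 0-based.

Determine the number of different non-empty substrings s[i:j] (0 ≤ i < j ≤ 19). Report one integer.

177

rank→(start, suffix):
  0 → (14, 'bffce')
  1 → (12, 'bgbffce')
  2 → (5, 'bhegfedbgbffce')
  3 → (17, 'ce')
  4 → (11, 'dbgbffce')
  5 → (0, 'dgefgbhegfedbgbffce')
  6 → (18, 'e')
  7 → (10, 'edbgbffce')
  8 → (2, 'efgbhegfedbgbffce')
  9 → (7, 'egfedbgbffce')
  10 → (16, 'fce')
  11 → (9, 'fedbgbffce')
  12 → (15, 'ffce')
  13 → (3, 'fgbhegfedbgbffce')
  14 → (13, 'gbffce')
  15 → (4, 'gbhegfedbgbffce')
  16 → (1, 'gefgbhegfedbgbffce')
  17 → (8, 'gfedbgbffce')
  18 → (6, 'hegfedbgbffce')

SA = [14, 12, 5, 17, 11, 0, 18, 10, 2, 7, 16, 9, 15, 3, 13, 4, 1, 8, 6]
[i] adj suffixes → lcp
  [1] 14/12 → 1 ('b')
  [2] 12/5 → 1 ('b')
  [3] 5/17 → 0 ('')
  [4] 17/11 → 0 ('')
  [5] 11/0 → 1 ('d')
  [6] 0/18 → 0 ('')
  [7] 18/10 → 1 ('e')
  [8] 10/2 → 1 ('e')
  [9] 2/7 → 1 ('e')
  [10] 7/16 → 0 ('')
  [11] 16/9 → 1 ('f')
  [12] 9/15 → 1 ('f')
  [13] 15/3 → 1 ('f')
  [14] 3/13 → 0 ('')
  [15] 13/4 → 2 ('gb')
  [16] 4/1 → 1 ('g')
  [17] 1/8 → 1 ('g')
  [18] 8/6 → 0 ('')

n(n+1)/2 = 19·20/2 = 190
Σ LCP = 0 + 1 + 1 + 0 + 0 + 1 + 0 + 1 + 1 + 1 + 0 + 1 + 1 + 1 + 0 + 2 + 1 + 1 + 0 = 13
distinct = 190 − 13 = 177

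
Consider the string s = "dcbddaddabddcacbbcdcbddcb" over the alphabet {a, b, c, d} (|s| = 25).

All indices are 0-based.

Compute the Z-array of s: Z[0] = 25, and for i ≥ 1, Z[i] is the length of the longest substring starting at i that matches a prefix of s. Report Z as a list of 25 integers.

[25, 0, 0, 1, 1, 0, 1, 1, 0, 0, 1, 2, 0, 0, 0, 0, 0, 0, 5, 0, 0, 1, 3, 0, 0]

Z[0]=25
i=1: i≥r, start 0; Z[1]=0
i=2: i≥r, start 0; Z[2]=0
i=3: i≥r, start 0; Z[3]=1 extend→box=[3,4)
i=4: i≥r, start 0; Z[4]=1 extend→box=[4,5)
i=5: i≥r, start 0; Z[5]=0
i=6: i≥r, start 0; Z[6]=1 extend→box=[6,7)
i=7: i≥r, start 0; Z[7]=1 extend→box=[7,8)
i=8: i≥r, start 0; Z[8]=0
i=9: i≥r, start 0; Z[9]=0
i=10: i≥r, start 0; Z[10]=1 extend→box=[10,11)
i=11: i≥r, start 0; Z[11]=2 extend→box=[11,13)
i=12: min(r-i=1, Z[1]=0)=0; Z[12]=0
i=13: i≥r, start 0; Z[13]=0
i=14: i≥r, start 0; Z[14]=0
i=15: i≥r, start 0; Z[15]=0
i=16: i≥r, start 0; Z[16]=0
i=17: i≥r, start 0; Z[17]=0
i=18: i≥r, start 0; Z[18]=5 extend→box=[18,23)
i=19: min(r-i=4, Z[1]=0)=0; Z[19]=0
i=20: min(r-i=3, Z[2]=0)=0; Z[20]=0
i=21: min(r-i=2, Z[3]=1)=1; Z[21]=1
i=22: min(r-i=1, Z[4]=1)=1; Z[22]=3 extend→box=[22,25)
i=23: min(r-i=2, Z[1]=0)=0; Z[23]=0
i=24: min(r-i=1, Z[2]=0)=0; Z[24]=0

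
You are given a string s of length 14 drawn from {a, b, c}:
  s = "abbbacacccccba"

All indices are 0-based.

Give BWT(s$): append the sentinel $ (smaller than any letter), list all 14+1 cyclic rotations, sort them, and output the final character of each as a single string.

rank  rotation         last
    0  $abbbacacccccba  a
    1  a$abbbacacccccb  b
    2  abbbacacccccba$  $
    3  acacccccba$abbb  b
    4  acccccba$abbbac  c
    5  ba$abbbacaccccc  c
    6  bacacccccba$abb  b
    7  bbacacccccba$ab  b
    8  bbbacacccccba$a  a
    9  cacccccba$abbba  a
   10  cba$abbbacacccc  c
   11  ccba$abbbacaccc  c
   12  cccba$abbbacacc  c
   13  ccccba$abbbacac  c
   14  cccccba$abbbaca  a

ab$bccbbaacccca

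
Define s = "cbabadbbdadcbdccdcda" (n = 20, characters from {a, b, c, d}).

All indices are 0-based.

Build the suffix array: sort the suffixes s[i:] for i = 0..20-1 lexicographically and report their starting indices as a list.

rank→(start, suffix):
  0 → (19, 'a')
  1 → (2, 'abadbbdadcbdccdcda')
  2 → (4, 'adbbdadcbdccdcda')
  3 → (9, 'adcbdccdcda')
  4 → (1, 'babadbbdadcbdccdcda')
  5 → (3, 'badbbdadcbdccdcda')
  6 → (6, 'bbdadcbdccdcda')
  7 → (7, 'bdadcbdccdcda')
  8 → (12, 'bdccdcda')
  9 → (0, 'cbabadbbdadcbdccdcda')
  10 → (11, 'cbdccdcda')
  11 → (14, 'ccdcda')
  12 → (17, 'cda')
  13 → (15, 'cdcda')
  14 → (18, 'da')
  15 → (8, 'dadcbdccdcda')
  16 → (5, 'dbbdadcbdccdcda')
  17 → (10, 'dcbdccdcda')
  18 → (13, 'dccdcda')
  19 → (16, 'dcda')

[19, 2, 4, 9, 1, 3, 6, 7, 12, 0, 11, 14, 17, 15, 18, 8, 5, 10, 13, 16]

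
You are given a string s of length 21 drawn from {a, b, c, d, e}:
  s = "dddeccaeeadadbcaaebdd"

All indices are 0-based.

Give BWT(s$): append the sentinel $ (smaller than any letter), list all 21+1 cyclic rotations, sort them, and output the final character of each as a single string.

dcedacdebcedaab$ddeada

rank  rotation                last
    0  $dddeccaeeadadbcaaebdd  d
    1  aaebdd$dddeccaeeadadbc  c
    2  adadbcaaebdd$dddeccaee  e
    3  adbcaaebdd$dddeccaeead  d
    4  aebdd$dddeccaeeadadbca  a
    5  aeeadadbcaaebdd$dddecc  c
    6  bcaaebdd$dddeccaeeadad  d
    7  bdd$dddeccaeeadadbcaae  e
    8  caaebdd$dddeccaeeadadb  b
    9  caeeadadbcaaebdd$dddec  c
   10  ccaeeadadbcaaebdd$ddde  e
   11  d$dddeccaeeadadbcaaebd  d
   12  dadbcaaebdd$dddeccaeea  a
   13  dbcaaebdd$dddeccaeeada  a
   14  dd$dddeccaeeadadbcaaeb  b
   15  dddeccaeeadadbcaaebdd$  $
   16  ddeccaeeadadbcaaebdd$d  d
   17  deccaeeadadbcaaebdd$dd  d
   18  eadadbcaaebdd$dddeccae  e
   19  ebdd$dddeccaeeadadbcaa  a
   20  eccaeeadadbcaaebdd$ddd  d
   21  eeadadbcaaebdd$dddecca  a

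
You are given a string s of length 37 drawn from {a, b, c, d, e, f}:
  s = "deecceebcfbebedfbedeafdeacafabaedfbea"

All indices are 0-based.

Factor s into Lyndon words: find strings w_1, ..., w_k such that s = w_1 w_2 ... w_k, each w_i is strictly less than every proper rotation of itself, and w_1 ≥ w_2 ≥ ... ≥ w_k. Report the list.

emit factor 1: 'dee' (i=0, period=3)
emit factor 2: 'ccee' (i=3, period=4)
emit factor 3: 'bcfbebedfbede' (i=7, period=13)
emit factor 4: 'afde' (i=20, period=4)
emit factor 5: 'acaf' (i=24, period=4)
emit factor 6: 'abaedfbe' (i=28, period=8)
emit factor 7: 'a' (i=36, period=1)

["dee", "ccee", "bcfbebedfbede", "afde", "acaf", "abaedfbe", "a"]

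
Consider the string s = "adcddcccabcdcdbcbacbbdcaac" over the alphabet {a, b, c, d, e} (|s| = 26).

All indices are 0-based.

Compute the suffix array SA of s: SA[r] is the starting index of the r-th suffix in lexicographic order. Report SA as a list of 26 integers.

[23, 8, 24, 17, 0, 16, 19, 14, 9, 20, 25, 22, 7, 15, 18, 6, 5, 12, 10, 2, 13, 21, 4, 11, 1, 3]

sorted suffixes:
  #0 SA[0]=23  'aac'
  #1 SA[1]=8  'abcdcdbcbacbbdcaac'
  #2 SA[2]=24  'ac'
  #3 SA[3]=17  'acbbdcaac'
  #4 SA[4]=0  'adcddcccabcdcdbcbacbbdcaac'
  #5 SA[5]=16  'bacbbdcaac'
  #6 SA[6]=19  'bbdcaac'
  #7 SA[7]=14  'bcbacbbdcaac'
  #8 SA[8]=9  'bcdcdbcbacbbdcaac'
  #9 SA[9]=20  'bdcaac'
  #10 SA[10]=25  'c'
  #11 SA[11]=22  'caac'
  #12 SA[12]=7  'cabcdcdbcbacbbdcaac'
  #13 SA[13]=15  'cbacbbdcaac'
  #14 SA[14]=18  'cbbdcaac'
  #15 SA[15]=6  'ccabcdcdbcbacbbdcaac'
  #16 SA[16]=5  'cccabcdcdbcbacbbdcaac'
  #17 SA[17]=12  'cdbcbacbbdcaac'
  #18 SA[18]=10  'cdcdbcbacbbdcaac'
  #19 SA[19]=2  'cddcccabcdcdbcbacbbdcaac'
  #20 SA[20]=13  'dbcbacbbdcaac'
  #21 SA[21]=21  'dcaac'
  #22 SA[22]=4  'dcccabcdcdbcbacbbdcaac'
  #23 SA[23]=11  'dcdbcbacbbdcaac'
  #24 SA[24]=1  'dcddcccabcdcdbcbacbbdcaac'
  #25 SA[25]=3  'ddcccabcdcdbcbacbbdcaac'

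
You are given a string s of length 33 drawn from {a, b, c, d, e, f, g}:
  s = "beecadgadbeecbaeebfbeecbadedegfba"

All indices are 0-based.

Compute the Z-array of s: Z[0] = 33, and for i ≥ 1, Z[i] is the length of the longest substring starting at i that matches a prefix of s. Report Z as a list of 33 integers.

[33, 0, 0, 0, 0, 0, 0, 0, 0, 4, 0, 0, 0, 1, 0, 0, 0, 1, 0, 4, 0, 0, 0, 1, 0, 0, 0, 0, 0, 0, 0, 1, 0]

Z[0]=33
i=1: fresh scan; Z[1]=0
i=2: fresh scan; Z[2]=0
i=3: fresh scan; Z[3]=0
i=4: fresh scan; Z[4]=0
i=5: fresh scan; Z[5]=0
i=6: fresh scan; Z[6]=0
i=7: fresh scan; Z[7]=0
i=8: fresh scan; Z[8]=0
i=9: fresh scan; Z[9]=4 scan→box=[9,13)
i=10: min(r-i=3, Z[1]=0)=0; Z[10]=0
i=11: min(r-i=2, Z[2]=0)=0; Z[11]=0
i=12: min(r-i=1, Z[3]=0)=0; Z[12]=0
i=13: fresh scan; Z[13]=1 scan→box=[13,14)
i=14: fresh scan; Z[14]=0
i=15: fresh scan; Z[15]=0
i=16: fresh scan; Z[16]=0
i=17: fresh scan; Z[17]=1 scan→box=[17,18)
i=18: fresh scan; Z[18]=0
i=19: fresh scan; Z[19]=4 scan→box=[19,23)
i=20: min(r-i=3, Z[1]=0)=0; Z[20]=0
i=21: min(r-i=2, Z[2]=0)=0; Z[21]=0
i=22: min(r-i=1, Z[3]=0)=0; Z[22]=0
i=23: fresh scan; Z[23]=1 scan→box=[23,24)
i=24: fresh scan; Z[24]=0
i=25: fresh scan; Z[25]=0
i=26: fresh scan; Z[26]=0
i=27: fresh scan; Z[27]=0
i=28: fresh scan; Z[28]=0
i=29: fresh scan; Z[29]=0
i=30: fresh scan; Z[30]=0
i=31: fresh scan; Z[31]=1 scan→box=[31,32)
i=32: fresh scan; Z[32]=0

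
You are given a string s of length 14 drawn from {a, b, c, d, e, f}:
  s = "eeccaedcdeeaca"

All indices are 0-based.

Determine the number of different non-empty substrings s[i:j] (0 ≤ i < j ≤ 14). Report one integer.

93

rank | idx | suffix
   0 |  13 | a
   1 |  11 | aca
   2 |   4 | aedcdeeaca
   3 |  12 | ca
   4 |   3 | caedcdeeaca
   5 |   2 | ccaedcdeeaca
   6 |   7 | cdeeaca
   7 |   6 | dcdeeaca
   8 |   8 | deeaca
   9 |  10 | eaca
  10 |   1 | eccaedcdeeaca
  11 |   5 | edcdeeaca
  12 |   9 | eeaca
  13 |   0 | eeccaedcdeeaca

SA = [13, 11, 4, 12, 3, 2, 7, 6, 8, 10, 1, 5, 9, 0]
i: (SA[i-1],SA[i]) lcp shared
  1: (13,11) 1 'a'
  2: (11,4) 1 'a'
  3: (4,12) 0 ''
  4: (12,3) 2 'ca'
  5: (3,2) 1 'c'
  6: (2,7) 1 'c'
  7: (7,6) 0 ''
  8: (6,8) 1 'd'
  9: (8,10) 0 ''
  10: (10,1) 1 'e'
  11: (1,5) 1 'e'
  12: (5,9) 1 'e'
  13: (9,0) 2 'ee'

n(n+1)/2 = 14·15/2 = 105
Σ LCP = 0 + 1 + 1 + 0 + 2 + 1 + 1 + 0 + 1 + 0 + 1 + 1 + 1 + 2 = 12
distinct = 105 − 12 = 93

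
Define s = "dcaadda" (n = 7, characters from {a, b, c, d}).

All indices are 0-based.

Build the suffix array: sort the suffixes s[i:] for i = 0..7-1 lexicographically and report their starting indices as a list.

rank | idx | suffix
   0 |   6 | a
   1 |   2 | aadda
   2 |   3 | adda
   3 |   1 | caadda
   4 |   5 | da
   5 |   0 | dcaadda
   6 |   4 | dda

[6, 2, 3, 1, 5, 0, 4]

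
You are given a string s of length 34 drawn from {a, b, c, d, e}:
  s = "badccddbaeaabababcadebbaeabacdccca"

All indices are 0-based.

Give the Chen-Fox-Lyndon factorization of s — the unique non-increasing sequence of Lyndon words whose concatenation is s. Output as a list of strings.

emit factor 1: 'b' (i=0, period=1)
emit factor 2: 'adccddbae' (i=1, period=9)
emit factor 3: 'aabababcadebbaeabacdccc' (i=10, period=23)
emit factor 4: 'a' (i=33, period=1)

["b", "adccddbae", "aabababcadebbaeabacdccc", "a"]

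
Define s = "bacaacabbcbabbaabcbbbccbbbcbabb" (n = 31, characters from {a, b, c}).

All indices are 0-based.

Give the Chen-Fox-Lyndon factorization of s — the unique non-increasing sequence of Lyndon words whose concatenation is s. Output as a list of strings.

["b", "ac", "aacabbcbabb", "aabcbbbccbbbcbabb"]

emit factor 1: 'b' (i=0, period=1)
emit factor 2: 'ac' (i=1, period=2)
emit factor 3: 'aacabbcbabb' (i=3, period=11)
emit factor 4: 'aabcbbbccbbbcbabb' (i=14, period=17)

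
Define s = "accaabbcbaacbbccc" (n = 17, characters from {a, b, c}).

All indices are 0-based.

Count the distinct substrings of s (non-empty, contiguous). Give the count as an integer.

131

sorted suffixes:
  #0 SA[0]=3  'aabbcbaacbbccc'
  #1 SA[1]=9  'aacbbccc'
  #2 SA[2]=4  'abbcbaacbbccc'
  #3 SA[3]=10  'acbbccc'
  #4 SA[4]=0  'accaabbcbaacbbccc'
  #5 SA[5]=8  'baacbbccc'
  #6 SA[6]=5  'bbcbaacbbccc'
  #7 SA[7]=12  'bbccc'
  #8 SA[8]=6  'bcbaacbbccc'
  #9 SA[9]=13  'bccc'
  #10 SA[10]=16  'c'
  #11 SA[11]=2  'caabbcbaacbbccc'
  #12 SA[12]=7  'cbaacbbccc'
  #13 SA[13]=11  'cbbccc'
  #14 SA[14]=15  'cc'
  #15 SA[15]=1  'ccaabbcbaacbbccc'
  #16 SA[16]=14  'ccc'

SA = [3, 9, 4, 10, 0, 8, 5, 12, 6, 13, 16, 2, 7, 11, 15, 1, 14]
[i] adj suffixes → lcp
  [1] 3/9 → 2 ('aa')
  [2] 9/4 → 1 ('a')
  [3] 4/10 → 1 ('a')
  [4] 10/0 → 2 ('ac')
  [5] 0/8 → 0 ('')
  [6] 8/5 → 1 ('b')
  [7] 5/12 → 3 ('bbc')
  [8] 12/6 → 1 ('b')
  [9] 6/13 → 2 ('bc')
  [10] 13/16 → 0 ('')
  [11] 16/2 → 1 ('c')
  [12] 2/7 → 1 ('c')
  [13] 7/11 → 2 ('cb')
  [14] 11/15 → 1 ('c')
  [15] 15/1 → 2 ('cc')
  [16] 1/14 → 2 ('cc')

n(n+1)/2 = 17·18/2 = 153
Σ LCP = 0 + 2 + 1 + 1 + 2 + 0 + 1 + 3 + 1 + 2 + 0 + 1 + 1 + 2 + 1 + 2 + 2 = 22
distinct = 153 − 22 = 131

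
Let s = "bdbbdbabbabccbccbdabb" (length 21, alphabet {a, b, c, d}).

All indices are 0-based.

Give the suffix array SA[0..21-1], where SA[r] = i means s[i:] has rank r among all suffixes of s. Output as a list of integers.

[18, 6, 9, 20, 5, 8, 19, 7, 2, 10, 13, 16, 3, 0, 12, 15, 11, 14, 17, 4, 1]

rank→(start, suffix):
  0 → (18, 'abb')
  1 → (6, 'abbabccbccbdabb')
  2 → (9, 'abccbccbdabb')
  3 → (20, 'b')
  4 → (5, 'babbabccbccbdabb')
  5 → (8, 'babccbccbdabb')
  6 → (19, 'bb')
  7 → (7, 'bbabccbccbdabb')
  8 → (2, 'bbdbabbabccbccbdabb')
  9 → (10, 'bccbccbdabb')
  10 → (13, 'bccbdabb')
  11 → (16, 'bdabb')
  12 → (3, 'bdbabbabccbccbdabb')
  13 → (0, 'bdbbdbabbabccbccbdabb')
  14 → (12, 'cbccbdabb')
  15 → (15, 'cbdabb')
  16 → (11, 'ccbccbdabb')
  17 → (14, 'ccbdabb')
  18 → (17, 'dabb')
  19 → (4, 'dbabbabccbccbdabb')
  20 → (1, 'dbbdbabbabccbccbdabb')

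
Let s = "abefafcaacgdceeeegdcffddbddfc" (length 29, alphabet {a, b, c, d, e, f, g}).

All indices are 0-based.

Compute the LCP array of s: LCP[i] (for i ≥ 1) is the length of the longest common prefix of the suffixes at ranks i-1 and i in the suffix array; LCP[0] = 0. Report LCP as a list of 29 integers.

rank→(start, suffix):
  0 → (7, 'aacgdceeeegdcffddbddfc')
  1 → (0, 'abefafcaacgdceeeegdcffddbddfc')
  2 → (8, 'acgdceeeegdcffddbddfc')
  3 → (4, 'afcaacgdceeeegdcffddbddfc')
  4 → (24, 'bddfc')
  5 → (1, 'befafcaacgdceeeegdcffddbddfc')
  6 → (28, 'c')
  7 → (6, 'caacgdceeeegdcffddbddfc')
  8 → (12, 'ceeeegdcffddbddfc')
  9 → (19, 'cffddbddfc')
  10 → (9, 'cgdceeeegdcffddbddfc')
  11 → (23, 'dbddfc')
  12 → (11, 'dceeeegdcffddbddfc')
  13 → (18, 'dcffddbddfc')
  14 → (22, 'ddbddfc')
  15 → (25, 'ddfc')
  16 → (26, 'dfc')
  17 → (13, 'eeeegdcffddbddfc')
  18 → (14, 'eeegdcffddbddfc')
  19 → (15, 'eegdcffddbddfc')
  20 → (2, 'efafcaacgdceeeegdcffddbddfc')
  21 → (16, 'egdcffddbddfc')
  22 → (3, 'fafcaacgdceeeegdcffddbddfc')
  23 → (27, 'fc')
  24 → (5, 'fcaacgdceeeegdcffddbddfc')
  25 → (21, 'fddbddfc')
  26 → (20, 'ffddbddfc')
  27 → (10, 'gdceeeegdcffddbddfc')
  28 → (17, 'gdcffddbddfc')

SA = [7, 0, 8, 4, 24, 1, 28, 6, 12, 19, 9, 23, 11, 18, 22, 25, 26, 13, 14, 15, 2, 16, 3, 27, 5, 21, 20, 10, 17]
[i] adj suffixes → lcp
  [1] 7/0 → 1 ('a')
  [2] 0/8 → 1 ('a')
  [3] 8/4 → 1 ('a')
  [4] 4/24 → 0 ('')
  [5] 24/1 → 1 ('b')
  [6] 1/28 → 0 ('')
  [7] 28/6 → 1 ('c')
  [8] 6/12 → 1 ('c')
  [9] 12/19 → 1 ('c')
  [10] 19/9 → 1 ('c')
  [11] 9/23 → 0 ('')
  [12] 23/11 → 1 ('d')
  [13] 11/18 → 2 ('dc')
  [14] 18/22 → 1 ('d')
  [15] 22/25 → 2 ('dd')
  [16] 25/26 → 1 ('d')
  [17] 26/13 → 0 ('')
  [18] 13/14 → 3 ('eee')
  [19] 14/15 → 2 ('ee')
  [20] 15/2 → 1 ('e')
  [21] 2/16 → 1 ('e')
  [22] 16/3 → 0 ('')
  [23] 3/27 → 1 ('f')
  [24] 27/5 → 2 ('fc')
  [25] 5/21 → 1 ('f')
  [26] 21/20 → 1 ('f')
  [27] 20/10 → 0 ('')
  [28] 10/17 → 3 ('gdc')

[0, 1, 1, 1, 0, 1, 0, 1, 1, 1, 1, 0, 1, 2, 1, 2, 1, 0, 3, 2, 1, 1, 0, 1, 2, 1, 1, 0, 3]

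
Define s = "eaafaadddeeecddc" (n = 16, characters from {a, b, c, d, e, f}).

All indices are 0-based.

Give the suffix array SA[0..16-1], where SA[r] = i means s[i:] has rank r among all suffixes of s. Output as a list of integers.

[4, 1, 5, 2, 15, 12, 14, 13, 6, 7, 8, 0, 11, 10, 9, 3]

rank→(start, suffix):
  0 → (4, 'aadddeeecddc')
  1 → (1, 'aafaadddeeecddc')
  2 → (5, 'adddeeecddc')
  3 → (2, 'afaadddeeecddc')
  4 → (15, 'c')
  5 → (12, 'cddc')
  6 → (14, 'dc')
  7 → (13, 'ddc')
  8 → (6, 'dddeeecddc')
  9 → (7, 'ddeeecddc')
  10 → (8, 'deeecddc')
  11 → (0, 'eaafaadddeeecddc')
  12 → (11, 'ecddc')
  13 → (10, 'eecddc')
  14 → (9, 'eeecddc')
  15 → (3, 'faadddeeecddc')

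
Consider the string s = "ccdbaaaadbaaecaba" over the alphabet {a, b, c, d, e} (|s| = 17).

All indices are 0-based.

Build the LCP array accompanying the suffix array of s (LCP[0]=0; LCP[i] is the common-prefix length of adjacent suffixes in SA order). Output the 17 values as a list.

[0, 1, 3, 2, 2, 1, 1, 1, 0, 2, 3, 0, 1, 1, 0, 4, 0]

rank→(start, suffix):
  0 → (16, 'a')
  1 → (4, 'aaaadbaaecaba')
  2 → (5, 'aaadbaaecaba')
  3 → (6, 'aadbaaecaba')
  4 → (10, 'aaecaba')
  5 → (14, 'aba')
  6 → (7, 'adbaaecaba')
  7 → (11, 'aecaba')
  8 → (15, 'ba')
  9 → (3, 'baaaadbaaecaba')
  10 → (9, 'baaecaba')
  11 → (13, 'caba')
  12 → (0, 'ccdbaaaadbaaecaba')
  13 → (1, 'cdbaaaadbaaecaba')
  14 → (2, 'dbaaaadbaaecaba')
  15 → (8, 'dbaaecaba')
  16 → (12, 'ecaba')

SA = [16, 4, 5, 6, 10, 14, 7, 11, 15, 3, 9, 13, 0, 1, 2, 8, 12]
rank  pair      lcp
   1  s[16:],s[4:]  1  'a'
   2  s[4:],s[5:]  3  'aaa'
   3  s[5:],s[6:]  2  'aa'
   4  s[6:],s[10:]  2  'aa'
   5  s[10:],s[14:]  1  'a'
   6  s[14:],s[7:]  1  'a'
   7  s[7:],s[11:]  1  'a'
   8  s[11:],s[15:]  0  ''
   9  s[15:],s[3:]  2  'ba'
  10  s[3:],s[9:]  3  'baa'
  11  s[9:],s[13:]  0  ''
  12  s[13:],s[0:]  1  'c'
  13  s[0:],s[1:]  1  'c'
  14  s[1:],s[2:]  0  ''
  15  s[2:],s[8:]  4  'dbaa'
  16  s[8:],s[12:]  0  ''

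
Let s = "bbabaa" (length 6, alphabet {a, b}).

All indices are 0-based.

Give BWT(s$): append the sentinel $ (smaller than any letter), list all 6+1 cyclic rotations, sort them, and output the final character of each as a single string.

aabbab$

rank  rotation last
    0  $bbabaa  a
    1  a$bbaba  a
    2  aa$bbab  b
    3  abaa$bb  b
    4  baa$bba  a
    5  babaa$b  b
    6  bbabaa$  $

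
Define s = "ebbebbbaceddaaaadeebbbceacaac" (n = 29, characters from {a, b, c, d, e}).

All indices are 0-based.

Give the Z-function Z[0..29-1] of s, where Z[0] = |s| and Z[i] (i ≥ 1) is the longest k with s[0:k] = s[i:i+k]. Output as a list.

Z[0]=29
i=1: fresh scan; Z[1]=0
i=2: fresh scan; Z[2]=0
i=3: fresh scan; Z[3]=3 extend→box=[3,6)
i=4: min(r-i=2, Z[1]=0)=0; Z[4]=0
i=5: min(r-i=1, Z[2]=0)=0; Z[5]=0
i=6: fresh scan; Z[6]=0
i=7: fresh scan; Z[7]=0
i=8: fresh scan; Z[8]=0
i=9: fresh scan; Z[9]=1 extend→box=[9,10)
i=10: fresh scan; Z[10]=0
i=11: fresh scan; Z[11]=0
i=12: fresh scan; Z[12]=0
i=13: fresh scan; Z[13]=0
i=14: fresh scan; Z[14]=0
i=15: fresh scan; Z[15]=0
i=16: fresh scan; Z[16]=0
i=17: fresh scan; Z[17]=1 extend→box=[17,18)
i=18: fresh scan; Z[18]=3 extend→box=[18,21)
i=19: min(r-i=2, Z[1]=0)=0; Z[19]=0
i=20: min(r-i=1, Z[2]=0)=0; Z[20]=0
i=21: fresh scan; Z[21]=0
i=22: fresh scan; Z[22]=0
i=23: fresh scan; Z[23]=1 extend→box=[23,24)
i=24: fresh scan; Z[24]=0
i=25: fresh scan; Z[25]=0
i=26: fresh scan; Z[26]=0
i=27: fresh scan; Z[27]=0
i=28: fresh scan; Z[28]=0

[29, 0, 0, 3, 0, 0, 0, 0, 0, 1, 0, 0, 0, 0, 0, 0, 0, 1, 3, 0, 0, 0, 0, 1, 0, 0, 0, 0, 0]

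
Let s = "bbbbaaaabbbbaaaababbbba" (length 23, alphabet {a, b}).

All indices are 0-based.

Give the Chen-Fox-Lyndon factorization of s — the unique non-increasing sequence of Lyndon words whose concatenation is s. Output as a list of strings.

["b", "b", "b", "b", "aaaabbbb", "aaaababbbb", "a"]

emit factor 1: 'b' (i=0, period=1)
emit factor 2: 'b' (i=1, period=1)
emit factor 3: 'b' (i=2, period=1)
emit factor 4: 'b' (i=3, period=1)
emit factor 5: 'aaaabbbb' (i=4, period=8)
emit factor 6: 'aaaababbbb' (i=12, period=10)
emit factor 7: 'a' (i=22, period=1)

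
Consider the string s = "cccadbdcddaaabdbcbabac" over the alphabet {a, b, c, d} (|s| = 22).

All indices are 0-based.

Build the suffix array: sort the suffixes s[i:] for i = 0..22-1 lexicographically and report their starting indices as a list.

[10, 11, 18, 12, 20, 3, 17, 19, 15, 13, 5, 21, 2, 16, 1, 0, 7, 9, 14, 4, 6, 8]

sorted suffixes:
  #0 SA[0]=10  'aaabdbcbabac'
  #1 SA[1]=11  'aabdbcbabac'
  #2 SA[2]=18  'abac'
  #3 SA[3]=12  'abdbcbabac'
  #4 SA[4]=20  'ac'
  #5 SA[5]=3  'adbdcddaaabdbcbabac'
  #6 SA[6]=17  'babac'
  #7 SA[7]=19  'bac'
  #8 SA[8]=15  'bcbabac'
  #9 SA[9]=13  'bdbcbabac'
  #10 SA[10]=5  'bdcddaaabdbcbabac'
  #11 SA[11]=21  'c'
  #12 SA[12]=2  'cadbdcddaaabdbcbabac'
  #13 SA[13]=16  'cbabac'
  #14 SA[14]=1  'ccadbdcddaaabdbcbabac'
  #15 SA[15]=0  'cccadbdcddaaabdbcbabac'
  #16 SA[16]=7  'cddaaabdbcbabac'
  #17 SA[17]=9  'daaabdbcbabac'
  #18 SA[18]=14  'dbcbabac'
  #19 SA[19]=4  'dbdcddaaabdbcbabac'
  #20 SA[20]=6  'dcddaaabdbcbabac'
  #21 SA[21]=8  'ddaaabdbcbabac'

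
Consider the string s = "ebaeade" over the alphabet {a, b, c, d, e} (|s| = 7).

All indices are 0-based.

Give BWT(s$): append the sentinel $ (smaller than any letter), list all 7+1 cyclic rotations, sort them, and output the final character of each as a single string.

rank  rotation  last
    0  $ebaeade  e
    1  ade$ebae  e
    2  aeade$eb  b
    3  baeade$e  e
    4  de$ebaea  a
    5  e$ebaead  d
    6  eade$eba  a
    7  ebaeade$  $

eebeada$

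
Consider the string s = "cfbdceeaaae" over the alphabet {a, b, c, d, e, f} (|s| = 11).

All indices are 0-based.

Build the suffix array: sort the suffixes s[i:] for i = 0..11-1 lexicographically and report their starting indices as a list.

sorted suffixes:
  #0 SA[0]=7  'aaae'
  #1 SA[1]=8  'aae'
  #2 SA[2]=9  'ae'
  #3 SA[3]=2  'bdceeaaae'
  #4 SA[4]=4  'ceeaaae'
  #5 SA[5]=0  'cfbdceeaaae'
  #6 SA[6]=3  'dceeaaae'
  #7 SA[7]=10  'e'
  #8 SA[8]=6  'eaaae'
  #9 SA[9]=5  'eeaaae'
  #10 SA[10]=1  'fbdceeaaae'

[7, 8, 9, 2, 4, 0, 3, 10, 6, 5, 1]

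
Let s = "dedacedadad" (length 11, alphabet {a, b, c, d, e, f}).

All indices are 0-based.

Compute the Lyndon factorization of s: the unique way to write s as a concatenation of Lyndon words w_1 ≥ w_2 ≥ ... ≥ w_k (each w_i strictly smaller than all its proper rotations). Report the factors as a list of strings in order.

["de", "d", "acedadad"]

emit factor 1: 'de' (i=0, period=2)
emit factor 2: 'd' (i=2, period=1)
emit factor 3: 'acedadad' (i=3, period=8)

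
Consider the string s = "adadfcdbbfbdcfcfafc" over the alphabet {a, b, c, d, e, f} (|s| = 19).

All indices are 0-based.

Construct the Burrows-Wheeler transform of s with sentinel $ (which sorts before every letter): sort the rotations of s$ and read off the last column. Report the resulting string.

c$dfdfbfffdacbacbadc

rank  rotation              last
    0  $adadfcdbbfbdcfcfafc  c
    1  adadfcdbbfbdcfcfafc$  $
    2  adfcdbbfbdcfcfafc$ad  d
    3  afc$adadfcdbbfbdcfcf  f
    4  bbfbdcfcfafc$adadfcd  d
    5  bdcfcfafc$adadfcdbbf  f
    6  bfbdcfcfafc$adadfcdb  b
    7  c$adadfcdbbfbdcfcfaf  f
    8  cdbbfbdcfcfafc$adadf  f
    9  cfafc$adadfcdbbfbdcf  f
   10  cfcfafc$adadfcdbbfbd  d
   11  dadfcdbbfbdcfcfafc$a  a
   12  dbbfbdcfcfafc$adadfc  c
   13  dcfcfafc$adadfcdbbfb  b
   14  dfcdbbfbdcfcfafc$ada  a
   15  fafc$adadfcdbbfbdcfc  c
   16  fbdcfcfafc$adadfcdbb  b
   17  fc$adadfcdbbfbdcfcfa  a
   18  fcdbbfbdcfcfafc$adad  d
   19  fcfafc$adadfcdbbfbdc  c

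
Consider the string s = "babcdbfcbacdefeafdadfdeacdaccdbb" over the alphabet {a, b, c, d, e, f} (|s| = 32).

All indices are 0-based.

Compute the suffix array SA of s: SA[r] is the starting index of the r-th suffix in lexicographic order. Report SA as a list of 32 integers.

[1, 26, 23, 9, 18, 15, 31, 0, 8, 30, 2, 5, 7, 27, 24, 28, 3, 10, 25, 17, 29, 4, 21, 11, 19, 22, 14, 12, 6, 16, 20, 13]

rank→(start, suffix):
  0 → (1, 'abcdbfcbacdefeafdadfdeacdaccdbb')
  1 → (26, 'accdbb')
  2 → (23, 'acdaccdbb')
  3 → (9, 'acdefeafdadfdeacdaccdbb')
  4 → (18, 'adfdeacdaccdbb')
  5 → (15, 'afdadfdeacdaccdbb')
  6 → (31, 'b')
  7 → (0, 'babcdbfcbacdefeafdadfdeacdaccdbb')
  8 → (8, 'bacdefeafdadfdeacdaccdbb')
  9 → (30, 'bb')
  10 → (2, 'bcdbfcbacdefeafdadfdeacdaccdbb')
  11 → (5, 'bfcbacdefeafdadfdeacdaccdbb')
  12 → (7, 'cbacdefeafdadfdeacdaccdbb')
  13 → (27, 'ccdbb')
  14 → (24, 'cdaccdbb')
  15 → (28, 'cdbb')
  16 → (3, 'cdbfcbacdefeafdadfdeacdaccdbb')
  17 → (10, 'cdefeafdadfdeacdaccdbb')
  18 → (25, 'daccdbb')
  19 → (17, 'dadfdeacdaccdbb')
  20 → (29, 'dbb')
  21 → (4, 'dbfcbacdefeafdadfdeacdaccdbb')
  22 → (21, 'deacdaccdbb')
  23 → (11, 'defeafdadfdeacdaccdbb')
  24 → (19, 'dfdeacdaccdbb')
  25 → (22, 'eacdaccdbb')
  26 → (14, 'eafdadfdeacdaccdbb')
  27 → (12, 'efeafdadfdeacdaccdbb')
  28 → (6, 'fcbacdefeafdadfdeacdaccdbb')
  29 → (16, 'fdadfdeacdaccdbb')
  30 → (20, 'fdeacdaccdbb')
  31 → (13, 'feafdadfdeacdaccdbb')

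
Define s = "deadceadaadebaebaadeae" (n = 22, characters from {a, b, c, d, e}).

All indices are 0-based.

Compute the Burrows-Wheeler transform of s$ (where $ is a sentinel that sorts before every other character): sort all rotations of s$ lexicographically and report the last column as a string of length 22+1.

ebdeeaaebeedaa$aaacddad

rank  rotation                 last
    0  $deadceadaadebaebaadeae  e
    1  aadeae$deadceadaadebaeb  b
    2  aadebaebaadeae$deadcead  d
    3  adaadebaebaadeae$deadce  e
    4  adceadaadebaebaadeae$de  e
    5  adeae$deadceadaadebaeba  a
    6  adebaebaadeae$deadceada  a
    7  ae$deadceadaadebaebaade  e
    8  aebaadeae$deadceadaadeb  b
    9  baadeae$deadceadaadebae  e
   10  baebaadeae$deadceadaade  e
   11  ceadaadebaebaadeae$dead  d
   12  daadebaebaadeae$deadcea  a
   13  dceadaadebaebaadeae$dea  a
   14  deadceadaadebaebaadeae$  $
   15  deae$deadceadaadebaebaa  a
   16  debaebaadeae$deadceadaa  a
   17  e$deadceadaadebaebaadea  a
   18  eadaadebaebaadeae$deadc  c
   19  eadceadaadebaebaadeae$d  d
   20  eae$deadceadaadebaebaad  d
   21  ebaadeae$deadceadaadeba  a
   22  ebaebaadeae$deadceadaad  d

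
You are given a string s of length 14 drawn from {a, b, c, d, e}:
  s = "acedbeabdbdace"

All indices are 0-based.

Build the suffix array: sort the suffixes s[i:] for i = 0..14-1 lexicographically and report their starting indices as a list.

rank | idx | suffix
   0 |   6 | abdbdace
   1 |  11 | ace
   2 |   0 | acedbeabdbdace
   3 |   9 | bdace
   4 |   7 | bdbdace
   5 |   4 | beabdbdace
   6 |  12 | ce
   7 |   1 | cedbeabdbdace
   8 |  10 | dace
   9 |   8 | dbdace
  10 |   3 | dbeabdbdace
  11 |  13 | e
  12 |   5 | eabdbdace
  13 |   2 | edbeabdbdace

[6, 11, 0, 9, 7, 4, 12, 1, 10, 8, 3, 13, 5, 2]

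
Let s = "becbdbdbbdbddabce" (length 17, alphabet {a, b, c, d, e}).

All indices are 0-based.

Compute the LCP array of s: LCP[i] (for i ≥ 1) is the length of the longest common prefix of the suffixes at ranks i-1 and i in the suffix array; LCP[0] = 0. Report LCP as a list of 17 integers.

rank→(start, suffix):
  0 → (13, 'abce')
  1 → (7, 'bbdbddabce')
  2 → (14, 'bce')
  3 → (5, 'bdbbdbddabce')
  4 → (3, 'bdbdbbdbddabce')
  5 → (8, 'bdbddabce')
  6 → (10, 'bddabce')
  7 → (0, 'becbdbdbbdbddabce')
  8 → (2, 'cbdbdbbdbddabce')
  9 → (15, 'ce')
  10 → (12, 'dabce')
  11 → (6, 'dbbdbddabce')
  12 → (4, 'dbdbbdbddabce')
  13 → (9, 'dbddabce')
  14 → (11, 'ddabce')
  15 → (16, 'e')
  16 → (1, 'ecbdbdbbdbddabce')

SA = [13, 7, 14, 5, 3, 8, 10, 0, 2, 15, 12, 6, 4, 9, 11, 16, 1]
rank  pair      lcp
   1  s[13:],s[7:]  0  ''
   2  s[7:],s[14:]  1  'b'
   3  s[14:],s[5:]  1  'b'
   4  s[5:],s[3:]  3  'bdb'
   5  s[3:],s[8:]  4  'bdbd'
   6  s[8:],s[10:]  2  'bd'
   7  s[10:],s[0:]  1  'b'
   8  s[0:],s[2:]  0  ''
   9  s[2:],s[15:]  1  'c'
  10  s[15:],s[12:]  0  ''
  11  s[12:],s[6:]  1  'd'
  12  s[6:],s[4:]  2  'db'
  13  s[4:],s[9:]  3  'dbd'
  14  s[9:],s[11:]  1  'd'
  15  s[11:],s[16:]  0  ''
  16  s[16:],s[1:]  1  'e'

[0, 0, 1, 1, 3, 4, 2, 1, 0, 1, 0, 1, 2, 3, 1, 0, 1]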